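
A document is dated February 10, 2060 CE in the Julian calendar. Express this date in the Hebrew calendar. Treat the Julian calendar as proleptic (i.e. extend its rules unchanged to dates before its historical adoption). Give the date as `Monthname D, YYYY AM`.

Adar I 22, 5820 AM

Julian Day Number of the source date = 2473513.
Converting JDN 2473513 to the Hebrew calendar gives 22 Adar I 5820 AM.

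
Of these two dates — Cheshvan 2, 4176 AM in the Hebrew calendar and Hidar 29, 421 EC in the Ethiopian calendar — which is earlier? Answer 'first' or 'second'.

Converting both to JDN: 1872930 vs 1877714; the smaller is the first.

first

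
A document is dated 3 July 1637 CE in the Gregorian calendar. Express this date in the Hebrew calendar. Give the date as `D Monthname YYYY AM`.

11 Tammuz 5397 AM

Julian Day Number of the source date = 2319146.
Converting JDN 2319146 to the Hebrew calendar gives 11 Tammuz 5397 AM.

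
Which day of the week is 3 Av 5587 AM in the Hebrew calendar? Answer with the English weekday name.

In the Gregorian calendar this is 27 July 1827 (JDN 2388565).
JDN 2388565 mod 7 = 4, and JDN 0 was a Monday, so this is a Friday.

Friday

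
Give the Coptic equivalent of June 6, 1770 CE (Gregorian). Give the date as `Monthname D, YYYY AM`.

Paoni 1, 1486 AM

Julian Day Number of the source date = 2367696.
Converting JDN 2367696 to the Coptic calendar gives 1 Paoni 1486 AM.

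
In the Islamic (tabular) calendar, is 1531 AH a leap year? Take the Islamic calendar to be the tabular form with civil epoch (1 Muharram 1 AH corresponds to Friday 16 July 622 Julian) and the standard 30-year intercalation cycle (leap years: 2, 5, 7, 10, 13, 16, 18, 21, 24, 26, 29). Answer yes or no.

no

Year 1531 AH is year 1 of its 30-year cycle; leap positions are 2, 5, 7, 10, 13, 16, 18, 21, 24, 26, 29, so it is a common year (354 days).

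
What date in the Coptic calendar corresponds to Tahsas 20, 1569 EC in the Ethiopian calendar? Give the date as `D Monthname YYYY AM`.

20 Koiak 1293 AM

The source date corresponds to 26 December 1576 in the proleptic Gregorian calendar (JDN 2297042).
That day falls on 20 Koiak 1293 AM in the Coptic calendar.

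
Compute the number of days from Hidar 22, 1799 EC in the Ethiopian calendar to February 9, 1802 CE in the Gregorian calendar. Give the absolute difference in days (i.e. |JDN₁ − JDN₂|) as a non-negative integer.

First date → JDN 2381021; second date → JDN 2379266.
The interval is |2381021 − 2379266| = 1755 days.

1755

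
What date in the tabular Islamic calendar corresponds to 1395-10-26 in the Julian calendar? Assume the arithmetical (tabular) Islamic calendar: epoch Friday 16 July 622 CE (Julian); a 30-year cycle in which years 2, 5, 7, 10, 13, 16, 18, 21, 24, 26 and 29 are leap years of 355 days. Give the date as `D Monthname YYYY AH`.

11 Muharram 798 AH

Both dates share Julian Day Number 2230880; in the tabular Islamic calendar that is 11 Muharram 798 AH.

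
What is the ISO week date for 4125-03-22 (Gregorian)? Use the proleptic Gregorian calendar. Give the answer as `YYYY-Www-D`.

The weekday is Thursday (ISO weekday 4).
That Thursday belongs to ISO week 12 of ISO year 4125.

4125-W12-4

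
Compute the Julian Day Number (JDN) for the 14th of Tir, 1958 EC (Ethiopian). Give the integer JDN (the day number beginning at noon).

2439148

In the Gregorian calendar the same day is 22 January 1966.
JDN 2451545 is 1 January 2000 CE (Gregorian); the target day is −12397 days from there, so JDN = 2439148.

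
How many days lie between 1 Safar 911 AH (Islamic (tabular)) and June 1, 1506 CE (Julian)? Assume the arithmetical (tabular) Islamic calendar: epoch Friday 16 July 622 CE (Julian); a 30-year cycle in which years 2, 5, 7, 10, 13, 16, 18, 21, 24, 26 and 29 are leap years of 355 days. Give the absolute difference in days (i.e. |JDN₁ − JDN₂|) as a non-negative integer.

332

JDN of the first date = 2270944.
JDN of the second date = 2271276.
|2271276 − 2270944| = 332.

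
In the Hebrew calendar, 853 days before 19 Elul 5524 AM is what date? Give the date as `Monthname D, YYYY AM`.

Iyar 24, 5522 AM

The starting date is JDN 2365607; 2365607 − 853 = 2364754.
JDN 2364754 corresponds to Iyar 24, 5522 AM.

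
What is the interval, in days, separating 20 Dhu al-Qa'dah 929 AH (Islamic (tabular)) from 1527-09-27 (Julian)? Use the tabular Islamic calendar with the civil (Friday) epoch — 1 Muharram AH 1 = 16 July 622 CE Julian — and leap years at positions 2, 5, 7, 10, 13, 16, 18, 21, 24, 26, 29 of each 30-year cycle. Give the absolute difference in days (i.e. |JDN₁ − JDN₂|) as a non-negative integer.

First date → JDN 2277606; second date → JDN 2279064.
The interval is |2277606 − 2279064| = 1458 days.

1458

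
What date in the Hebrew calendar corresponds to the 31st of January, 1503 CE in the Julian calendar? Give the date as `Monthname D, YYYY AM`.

Both dates share Julian Day Number 2270059; in the Hebrew calendar that is 4 Adar I 5263 AM.

Adar I 4, 5263 AM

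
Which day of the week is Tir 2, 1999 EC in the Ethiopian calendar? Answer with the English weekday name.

Wednesday

In the Gregorian calendar this is 10 January 2007 (JDN 2454111).
JDN 2454111 mod 7 = 2, and JDN 0 was a Monday, so this is a Wednesday.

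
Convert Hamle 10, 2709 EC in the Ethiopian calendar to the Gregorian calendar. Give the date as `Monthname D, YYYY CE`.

Julian Day Number of the source date = 2713627.
Converting JDN 2713627 to the Gregorian calendar gives 23 July 2717 CE.

July 23, 2717 CE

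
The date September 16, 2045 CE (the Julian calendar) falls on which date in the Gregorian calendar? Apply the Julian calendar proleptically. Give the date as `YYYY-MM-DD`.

For dates in this range the Gregorian date is 13 days ahead of the Julian.
16 September 2045 Julian + 13 days → 29 September 2045 Gregorian.

2045-09-29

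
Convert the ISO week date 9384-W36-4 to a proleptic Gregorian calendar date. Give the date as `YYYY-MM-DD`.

9384-09-02

ISO week 1 of 9384 is the week containing the first Thursday of 9384.
Week 36, day 4 (Thursday) lands on 9384-09-02.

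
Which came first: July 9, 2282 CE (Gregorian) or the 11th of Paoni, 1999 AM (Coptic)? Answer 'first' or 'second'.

The two dates have Julian Day Numbers 2554733 and 2555079 respectively.
Since 2554733 < 2555079, the first date comes first.

first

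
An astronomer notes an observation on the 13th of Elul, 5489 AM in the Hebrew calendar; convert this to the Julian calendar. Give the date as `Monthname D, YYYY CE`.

Both dates share Julian Day Number 2352814; in the Julian calendar that is 27 August 1729 CE.

August 27, 1729 CE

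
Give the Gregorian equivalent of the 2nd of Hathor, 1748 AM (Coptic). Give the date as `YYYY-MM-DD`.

2031-11-12

Julian Day Number of the source date = 2463183.
Converting JDN 2463183 to the Gregorian calendar gives 12 November 2031 CE.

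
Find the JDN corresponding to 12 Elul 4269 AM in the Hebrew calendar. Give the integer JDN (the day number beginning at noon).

1907195

Equivalently 15 August 509 (proleptic Gregorian).
JDN 2299161 is 15 October 1582 CE (Gregorian); the target day is −391966 days from there, so JDN = 1907195.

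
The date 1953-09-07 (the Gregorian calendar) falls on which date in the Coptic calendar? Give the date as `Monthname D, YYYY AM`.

Both dates share Julian Day Number 2434628; in the Coptic calendar that is 2 Pi Kogi Enavot 1669 AM.

Pi Kogi Enavot 2, 1669 AM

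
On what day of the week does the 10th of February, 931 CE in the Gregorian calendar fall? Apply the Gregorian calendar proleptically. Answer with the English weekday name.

JDN 2061141 mod 7 = 5, and JDN 0 was a Monday, so this is a Saturday.

Saturday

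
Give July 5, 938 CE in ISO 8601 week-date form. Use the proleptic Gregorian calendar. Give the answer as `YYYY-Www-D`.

0938-W27-6

The weekday is Saturday (ISO weekday 6).
That Saturday belongs to ISO week 27 of ISO year 938.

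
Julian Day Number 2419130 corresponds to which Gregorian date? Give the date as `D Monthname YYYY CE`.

JDN 2451545 is 1 Jan 2000; 2419130 is −32415 days from there.

3 April 1911 CE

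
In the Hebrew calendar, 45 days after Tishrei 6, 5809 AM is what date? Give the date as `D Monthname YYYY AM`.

21 Cheshvan 5809 AM

The starting date is JDN 2469333; 2469333 + 45 = 2469378.
JDN 2469378 corresponds to 21 Cheshvan 5809 AM.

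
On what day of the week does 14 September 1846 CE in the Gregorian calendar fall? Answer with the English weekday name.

Monday

Since JDN mod 7 = 0 (0 = Monday), the day is Monday.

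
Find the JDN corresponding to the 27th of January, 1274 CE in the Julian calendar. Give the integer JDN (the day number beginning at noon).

2186413

Equivalently 3 February 1274 (proleptic Gregorian).
JDN 2299161 is 15 October 1582 CE (Gregorian); the target day is −112748 days from there, so JDN = 2186413.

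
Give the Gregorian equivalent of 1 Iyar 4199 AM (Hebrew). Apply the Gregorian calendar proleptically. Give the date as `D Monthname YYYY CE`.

Both dates share Julian Day Number 1881523; in the Gregorian calendar that is 2 May 439 CE.

2 May 439 CE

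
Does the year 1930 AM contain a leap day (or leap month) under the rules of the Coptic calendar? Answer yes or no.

1930 mod 4 = 2; in the Coptic calendar a year is leap when year mod 4 = 3, so it is a common year.

no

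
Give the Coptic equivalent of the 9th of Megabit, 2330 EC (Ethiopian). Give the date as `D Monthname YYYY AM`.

9 Paremhat 2054 AM

Both dates share Julian Day Number 2575076; in the Coptic calendar that is 9 Paremhat 2054 AM.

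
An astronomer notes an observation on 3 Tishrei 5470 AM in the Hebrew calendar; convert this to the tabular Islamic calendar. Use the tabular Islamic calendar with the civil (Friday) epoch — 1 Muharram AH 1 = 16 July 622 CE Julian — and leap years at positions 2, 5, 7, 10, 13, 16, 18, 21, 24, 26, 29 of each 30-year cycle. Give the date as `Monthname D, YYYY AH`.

The source date corresponds to 7 September 1709 in the Gregorian calendar (JDN 2345509).
That day falls on 2 Rajab 1121 AH in the tabular Islamic calendar.

Rajab 2, 1121 AH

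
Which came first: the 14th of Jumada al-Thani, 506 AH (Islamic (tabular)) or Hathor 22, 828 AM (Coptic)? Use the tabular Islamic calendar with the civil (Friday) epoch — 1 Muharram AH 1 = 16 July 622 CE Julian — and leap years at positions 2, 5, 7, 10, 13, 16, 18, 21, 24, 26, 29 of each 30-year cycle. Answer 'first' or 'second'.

Converting both to JDN: 2127556 vs 2127173; the smaller is the second.

second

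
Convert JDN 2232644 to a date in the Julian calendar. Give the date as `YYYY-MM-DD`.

1400-08-24

JDN 2232644 is 2 September 1400 in the proleptic Gregorian calendar.
In the Julian calendar that day is 1400-08-24.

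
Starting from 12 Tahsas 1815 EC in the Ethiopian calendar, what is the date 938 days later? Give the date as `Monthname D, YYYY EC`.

The starting date is JDN 2386885; 2386885 + 938 = 2387823.
JDN 2387823 corresponds to Hamle 9, 1817 EC.

Hamle 9, 1817 EC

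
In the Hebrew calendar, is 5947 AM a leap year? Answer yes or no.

yes

Hebrew year 5947 is year 19 of its 19-year Metonic cycle; leap years are at positions 3, 6, 8, 11, 14, 17, 19, so it is a leap year (13 months).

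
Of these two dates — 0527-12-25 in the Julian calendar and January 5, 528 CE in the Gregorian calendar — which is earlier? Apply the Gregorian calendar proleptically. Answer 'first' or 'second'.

first

The two dates have Julian Day Numbers 1913903 and 1913912 respectively.
Since 1913903 < 1913912, the first date comes first.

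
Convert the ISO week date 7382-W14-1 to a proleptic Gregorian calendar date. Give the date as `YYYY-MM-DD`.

ISO week 1 of 7382 is the week containing the first Thursday of 7382.
Week 14, day 1 (Monday) lands on 7382-04-01.

7382-04-01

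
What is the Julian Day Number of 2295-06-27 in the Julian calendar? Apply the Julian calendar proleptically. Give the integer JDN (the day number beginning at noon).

Equivalently 12 July 2295 (Gregorian).
JDN 2451545 is 1 January 2000 CE (Gregorian); the target day is +107939 days from there, so JDN = 2559484.

2559484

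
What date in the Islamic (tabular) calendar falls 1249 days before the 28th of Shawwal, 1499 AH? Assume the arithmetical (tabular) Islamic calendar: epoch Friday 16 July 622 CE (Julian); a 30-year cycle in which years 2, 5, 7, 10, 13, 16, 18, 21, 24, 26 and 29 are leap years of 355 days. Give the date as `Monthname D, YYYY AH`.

Rabi' al-Thani 19, 1496 AH

Counting 1249 days back from JDN 2479574 reaches JDN 2478325, which is Rabi' al-Thani 19, 1496 AH.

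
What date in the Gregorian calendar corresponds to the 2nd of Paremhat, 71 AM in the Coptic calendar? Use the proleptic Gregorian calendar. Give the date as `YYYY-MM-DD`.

Both dates share Julian Day Number 1850778; in the Gregorian calendar that is 27 February 355 CE.

0355-02-27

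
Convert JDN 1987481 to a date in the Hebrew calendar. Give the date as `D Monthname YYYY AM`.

The proleptic Gregorian equivalent of JDN 1987481 is 9 June 729.
In the Hebrew calendar that day is 4 Tammuz 4489 AM.

4 Tammuz 4489 AM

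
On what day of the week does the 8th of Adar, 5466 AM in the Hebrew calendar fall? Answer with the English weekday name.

This is JDN 2344216 (22 February 1706 Gregorian).
JDN 2344216 mod 7 = 0, and JDN 0 was a Monday, so this is a Monday.

Monday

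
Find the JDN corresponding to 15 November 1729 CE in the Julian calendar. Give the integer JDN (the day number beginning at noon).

2352894

Equivalently 26 November 1729 (Gregorian).
JDN 2299161 is 15 October 1582 CE (Gregorian); the target day is +53733 days from there, so JDN = 2352894.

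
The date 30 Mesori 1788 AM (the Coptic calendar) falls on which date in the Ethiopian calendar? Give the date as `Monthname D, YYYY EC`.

Nehase 30, 2064 EC

The source date corresponds to 5 September 2072 in the Gregorian calendar (JDN 2478091).
That day falls on 30 Nehase 2064 EC in the Ethiopian calendar.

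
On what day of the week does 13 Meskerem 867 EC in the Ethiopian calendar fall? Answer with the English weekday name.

Friday

In the proleptic Gregorian calendar this is 14 September 874 (JDN 2040539).
2040539 ≡ 4 (mod 7); counting from Monday = 0 gives Friday.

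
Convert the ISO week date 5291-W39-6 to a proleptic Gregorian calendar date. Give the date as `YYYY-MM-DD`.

5291-09-29

ISO week 1 of 5291 is the week containing the first Thursday of 5291.
Week 39, day 6 (Saturday) lands on 5291-09-29.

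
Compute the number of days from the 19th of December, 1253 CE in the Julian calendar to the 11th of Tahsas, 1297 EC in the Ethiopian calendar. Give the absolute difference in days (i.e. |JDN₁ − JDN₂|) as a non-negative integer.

18616

First date → JDN 2179069; second date → JDN 2197685.
The interval is |2179069 − 2197685| = 18616 days.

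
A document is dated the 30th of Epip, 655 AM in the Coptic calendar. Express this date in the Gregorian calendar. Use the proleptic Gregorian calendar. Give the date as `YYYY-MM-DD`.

0939-07-29

Both dates share Julian Day Number 2064232; in the Gregorian calendar that is 29 July 939 CE.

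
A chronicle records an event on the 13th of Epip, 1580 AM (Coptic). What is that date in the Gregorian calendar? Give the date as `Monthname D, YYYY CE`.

Julian Day Number of the source date = 2402072.
Converting JDN 2402072 to the Gregorian calendar gives 19 July 1864 CE.

July 19, 1864 CE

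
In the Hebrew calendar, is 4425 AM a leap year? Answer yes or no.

yes

Hebrew year 4425 is year 17 of its 19-year Metonic cycle; leap years are at positions 3, 6, 8, 11, 14, 17, 19, so it is a leap year (13 months).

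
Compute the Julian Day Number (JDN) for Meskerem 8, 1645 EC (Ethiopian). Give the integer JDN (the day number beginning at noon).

2324699

Equivalently 15 September 1652 (Gregorian).
JDN 2299161 is 15 October 1582 CE (Gregorian); the target day is +25538 days from there, so JDN = 2324699.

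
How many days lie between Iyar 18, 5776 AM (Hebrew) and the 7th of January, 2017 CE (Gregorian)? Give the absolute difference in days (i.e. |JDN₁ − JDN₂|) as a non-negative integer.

JDN of the first date = 2457535.
JDN of the second date = 2457761.
|2457761 − 2457535| = 226.

226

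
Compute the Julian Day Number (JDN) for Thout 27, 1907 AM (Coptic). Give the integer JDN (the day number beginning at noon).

In the Gregorian calendar the same day is 8 October 2190.
JDN 2451545 is 1 January 2000 CE (Gregorian); the target day is +69677 days from there, so JDN = 2521222.

2521222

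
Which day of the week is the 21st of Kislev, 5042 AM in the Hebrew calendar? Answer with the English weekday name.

Thursday

This is JDN 2189281 (11 December 1281 Gregorian).
JDN 2189281 mod 7 = 3, and JDN 0 was a Monday, so this is a Thursday.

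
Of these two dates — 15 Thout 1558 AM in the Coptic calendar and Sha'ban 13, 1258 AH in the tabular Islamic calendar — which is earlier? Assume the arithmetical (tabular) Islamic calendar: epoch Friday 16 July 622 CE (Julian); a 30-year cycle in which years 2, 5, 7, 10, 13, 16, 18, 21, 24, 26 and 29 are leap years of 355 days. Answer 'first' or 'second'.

first

First date → JDN 2393738; second date → JDN 2394098.
JDN 2393738 < JDN 2394098, so the first date is earlier.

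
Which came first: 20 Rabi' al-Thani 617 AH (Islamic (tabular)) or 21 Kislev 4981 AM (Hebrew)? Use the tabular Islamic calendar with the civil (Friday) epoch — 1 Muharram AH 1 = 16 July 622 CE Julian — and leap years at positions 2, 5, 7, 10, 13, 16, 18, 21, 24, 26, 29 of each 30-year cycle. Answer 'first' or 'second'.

The two dates have Julian Day Numbers 2166838 and 2166985 respectively.
Since 2166838 < 2166985, the first date comes first.

first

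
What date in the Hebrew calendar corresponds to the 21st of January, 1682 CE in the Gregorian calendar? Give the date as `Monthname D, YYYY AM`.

Julian Day Number of the source date = 2335419.
Converting JDN 2335419 to the Hebrew calendar gives 12 Shevat 5442 AM.

Shevat 12, 5442 AM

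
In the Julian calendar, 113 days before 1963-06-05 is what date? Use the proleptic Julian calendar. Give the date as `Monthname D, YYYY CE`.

February 12, 1963 CE

Counting 113 days back from JDN 2438199 reaches JDN 2438086, which is February 12, 1963 CE.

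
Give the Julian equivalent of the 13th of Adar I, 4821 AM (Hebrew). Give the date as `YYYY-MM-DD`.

Both dates share Julian Day Number 2108624; in the Julian calendar that is 5 February 1061 CE.

1061-02-05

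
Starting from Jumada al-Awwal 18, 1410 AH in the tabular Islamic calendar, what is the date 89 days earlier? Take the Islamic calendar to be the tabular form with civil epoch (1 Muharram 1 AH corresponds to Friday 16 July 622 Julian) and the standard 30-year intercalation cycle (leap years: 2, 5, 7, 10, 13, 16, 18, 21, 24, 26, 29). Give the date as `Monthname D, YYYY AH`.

The starting date is JDN 2447878; 2447878 − 89 = 2447789.
JDN 2447789 corresponds to Safar 17, 1410 AH.

Safar 17, 1410 AH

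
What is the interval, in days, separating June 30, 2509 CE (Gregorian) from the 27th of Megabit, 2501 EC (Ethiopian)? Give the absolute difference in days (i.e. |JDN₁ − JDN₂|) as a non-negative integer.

First date → JDN 2637634; second date → JDN 2637552.
The interval is |2637634 − 2637552| = 82 days.

82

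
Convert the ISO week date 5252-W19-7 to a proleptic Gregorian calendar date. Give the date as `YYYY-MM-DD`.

ISO week 1 of 5252 is the week containing the first Thursday of 5252.
Week 19, day 7 (Sunday) lands on 5252-05-12.

5252-05-12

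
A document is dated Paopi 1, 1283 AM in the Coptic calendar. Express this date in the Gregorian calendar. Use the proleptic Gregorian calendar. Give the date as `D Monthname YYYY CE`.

Julian Day Number of the source date = 2293310.
Converting JDN 2293310 to the Gregorian calendar gives 8 October 1566 CE.

8 October 1566 CE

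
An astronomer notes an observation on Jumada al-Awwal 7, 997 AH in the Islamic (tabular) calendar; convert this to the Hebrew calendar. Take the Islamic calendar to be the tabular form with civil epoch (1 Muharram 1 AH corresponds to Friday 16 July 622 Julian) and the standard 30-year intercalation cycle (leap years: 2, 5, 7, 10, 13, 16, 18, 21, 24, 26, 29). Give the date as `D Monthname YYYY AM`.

7 Nisan 5349 AM

Both dates share Julian Day Number 2301513; in the Hebrew calendar that is 7 Nisan 5349 AM.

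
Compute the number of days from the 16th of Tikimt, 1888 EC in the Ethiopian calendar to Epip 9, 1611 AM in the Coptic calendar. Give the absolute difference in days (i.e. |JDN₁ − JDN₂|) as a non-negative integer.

103

JDN of the first date = 2413493.
JDN of the second date = 2413390.
|2413390 − 2413493| = 103.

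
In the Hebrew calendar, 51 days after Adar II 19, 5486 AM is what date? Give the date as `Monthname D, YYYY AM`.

Iyar 11, 5486 AM

Counting 51 days forward from JDN 2351549 reaches JDN 2351600, which is Iyar 11, 5486 AM.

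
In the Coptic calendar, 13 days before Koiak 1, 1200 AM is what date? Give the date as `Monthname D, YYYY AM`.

Hathor 18, 1200 AM

JDN of Koiak 1, 1200 AM = 2263055.
2263055 − 13 = 2263042.
JDN 2263042 in the Coptic calendar is Hathor 18, 1200 AM.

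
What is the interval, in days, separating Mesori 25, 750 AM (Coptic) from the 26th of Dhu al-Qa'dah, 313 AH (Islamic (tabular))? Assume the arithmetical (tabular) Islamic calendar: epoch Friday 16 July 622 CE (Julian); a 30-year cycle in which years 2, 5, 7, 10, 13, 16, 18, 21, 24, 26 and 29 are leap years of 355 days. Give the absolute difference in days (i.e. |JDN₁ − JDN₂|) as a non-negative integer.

39634

JDN of the first date = 2098956.
JDN of the second date = 2059322.
|2059322 − 2098956| = 39634.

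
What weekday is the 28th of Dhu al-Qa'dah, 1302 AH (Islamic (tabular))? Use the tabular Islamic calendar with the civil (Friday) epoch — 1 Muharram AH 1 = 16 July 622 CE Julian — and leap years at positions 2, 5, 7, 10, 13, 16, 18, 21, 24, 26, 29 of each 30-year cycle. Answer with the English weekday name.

Tuesday

This is JDN 2409793 (8 September 1885 Gregorian).
2409793 ≡ 1 (mod 7); counting from Monday = 0 gives Tuesday.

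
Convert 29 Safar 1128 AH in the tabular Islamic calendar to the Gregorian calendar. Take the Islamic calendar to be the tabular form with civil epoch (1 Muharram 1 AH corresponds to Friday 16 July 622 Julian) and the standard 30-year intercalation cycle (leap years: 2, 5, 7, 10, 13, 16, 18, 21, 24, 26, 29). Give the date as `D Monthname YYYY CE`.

Julian Day Number of the source date = 2347869.
Converting JDN 2347869 to the Gregorian calendar gives 23 February 1716 CE.

23 February 1716 CE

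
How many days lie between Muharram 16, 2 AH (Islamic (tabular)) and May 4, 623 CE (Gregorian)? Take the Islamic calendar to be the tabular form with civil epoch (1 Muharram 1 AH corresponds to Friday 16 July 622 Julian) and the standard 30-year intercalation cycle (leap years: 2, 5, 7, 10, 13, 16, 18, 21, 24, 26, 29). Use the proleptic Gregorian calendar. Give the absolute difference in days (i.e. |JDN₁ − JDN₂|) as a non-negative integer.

80

JDN of the first date = 1948809.
JDN of the second date = 1948729.
|1948729 − 1948809| = 80.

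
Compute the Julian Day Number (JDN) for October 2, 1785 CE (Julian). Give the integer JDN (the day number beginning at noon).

2373304

Equivalently 13 October 1785 (Gregorian).
JDN 2451545 is 1 January 2000 CE (Gregorian); the target day is −78241 days from there, so JDN = 2373304.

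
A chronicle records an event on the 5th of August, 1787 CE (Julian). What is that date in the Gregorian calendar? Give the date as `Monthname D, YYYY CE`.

For dates in this range the Gregorian date is 11 days ahead of the Julian.
5 August 1787 Julian + 11 days → 16 August 1787 Gregorian.

August 16, 1787 CE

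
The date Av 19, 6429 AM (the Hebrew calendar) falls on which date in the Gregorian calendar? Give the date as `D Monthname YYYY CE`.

Both dates share Julian Day Number 2696112; in the Gregorian calendar that is 8 August 2669 CE.

8 August 2669 CE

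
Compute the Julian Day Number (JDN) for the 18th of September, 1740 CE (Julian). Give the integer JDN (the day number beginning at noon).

2356854

Equivalently 29 September 1740 (Gregorian).
JDN 2299161 is 15 October 1582 CE (Gregorian); the target day is +57693 days from there, so JDN = 2356854.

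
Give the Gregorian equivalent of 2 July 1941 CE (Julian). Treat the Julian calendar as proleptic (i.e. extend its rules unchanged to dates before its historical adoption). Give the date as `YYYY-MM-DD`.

The Julian–Gregorian offset here is 13 days (Julian trailing).
2 July 1941 Julian + 13 days → 15 July 1941 Gregorian.

1941-07-15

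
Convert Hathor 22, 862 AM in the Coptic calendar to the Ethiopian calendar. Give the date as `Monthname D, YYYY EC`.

Both dates share Julian Day Number 2139591; in the Ethiopian calendar that is 22 Hidar 1138 EC.

Hidar 22, 1138 EC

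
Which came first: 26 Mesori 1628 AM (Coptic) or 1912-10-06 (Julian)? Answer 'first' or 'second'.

First date → JDN 2419647; second date → JDN 2419695.
JDN 2419647 < JDN 2419695, so the first date is earlier.

first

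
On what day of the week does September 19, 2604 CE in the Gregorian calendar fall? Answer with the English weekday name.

Wednesday

JDN 2672413 mod 7 = 2, and JDN 0 was a Monday, so this is a Wednesday.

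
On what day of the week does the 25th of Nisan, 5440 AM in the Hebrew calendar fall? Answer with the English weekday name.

This is JDN 2334782 (24 April 1680 Gregorian).
Since JDN mod 7 = 2 (0 = Monday), the day is Wednesday.

Wednesday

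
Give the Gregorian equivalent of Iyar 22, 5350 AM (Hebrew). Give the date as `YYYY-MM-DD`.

1590-05-26

Both dates share Julian Day Number 2301941; in the Gregorian calendar that is 26 May 1590 CE.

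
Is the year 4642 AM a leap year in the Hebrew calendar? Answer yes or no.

Hebrew year 4642 is year 6 of its 19-year Metonic cycle; leap years are at positions 3, 6, 8, 11, 14, 17, 19, so it is a leap year (13 months).

yes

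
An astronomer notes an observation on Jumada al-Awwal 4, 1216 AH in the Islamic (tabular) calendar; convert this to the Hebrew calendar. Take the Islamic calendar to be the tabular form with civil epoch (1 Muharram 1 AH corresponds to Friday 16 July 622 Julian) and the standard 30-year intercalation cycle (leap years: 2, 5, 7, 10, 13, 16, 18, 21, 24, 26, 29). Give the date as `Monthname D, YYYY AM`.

Tishrei 5, 5562 AM

Julian Day Number of the source date = 2379116.
Converting JDN 2379116 to the Hebrew calendar gives 5 Tishrei 5562 AM.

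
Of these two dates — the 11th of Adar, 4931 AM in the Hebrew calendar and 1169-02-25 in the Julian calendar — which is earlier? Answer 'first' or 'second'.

Converting both to JDN: 2148814 vs 2148091; the smaller is the second.

second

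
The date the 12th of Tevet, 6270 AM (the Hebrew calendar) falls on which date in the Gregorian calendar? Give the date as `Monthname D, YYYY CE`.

Both dates share Julian Day Number 2637813; in the Gregorian calendar that is 26 December 2509 CE.

December 26, 2509 CE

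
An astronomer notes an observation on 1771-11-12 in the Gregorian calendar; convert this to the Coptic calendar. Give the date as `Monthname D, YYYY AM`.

Both dates share Julian Day Number 2368220; in the Coptic calendar that is 4 Hathor 1488 AM.

Hathor 4, 1488 AM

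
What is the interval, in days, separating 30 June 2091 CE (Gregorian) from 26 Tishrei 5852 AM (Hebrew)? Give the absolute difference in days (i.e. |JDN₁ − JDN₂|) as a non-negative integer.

JDN of the first date = 2484963.
JDN of the second date = 2485063.
|2485063 − 2484963| = 100.

100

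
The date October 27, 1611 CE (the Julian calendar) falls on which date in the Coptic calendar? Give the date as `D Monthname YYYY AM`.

29 Paopi 1328 AM

Both dates share Julian Day Number 2309775; in the Coptic calendar that is 29 Paopi 1328 AM.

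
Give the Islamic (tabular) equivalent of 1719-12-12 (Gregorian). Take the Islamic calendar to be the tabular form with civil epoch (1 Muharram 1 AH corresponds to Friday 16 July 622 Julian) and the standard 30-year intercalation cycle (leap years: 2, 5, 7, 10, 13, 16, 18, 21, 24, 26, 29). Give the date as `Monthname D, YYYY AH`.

Muharram 29, 1132 AH

Both dates share Julian Day Number 2349257; in the tabular Islamic calendar that is 29 Muharram 1132 AH.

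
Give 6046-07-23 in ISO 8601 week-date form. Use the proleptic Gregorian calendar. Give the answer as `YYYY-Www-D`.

6046-W30-1

The weekday is Monday (ISO weekday 1).
That Monday belongs to ISO week 30 of ISO year 6046.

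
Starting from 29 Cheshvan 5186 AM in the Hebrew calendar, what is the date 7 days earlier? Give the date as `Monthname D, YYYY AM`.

Cheshvan 22, 5186 AM

Counting 7 days back from JDN 2241853 reaches JDN 2241846, which is Cheshvan 22, 5186 AM.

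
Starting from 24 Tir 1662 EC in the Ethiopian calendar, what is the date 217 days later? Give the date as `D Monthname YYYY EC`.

JDN of 24 Tir 1662 EC = 2331044.
2331044 + 217 = 2331261.
JDN 2331261 in the Ethiopian calendar is 1 Pagume 1662 EC.

1 Pagume 1662 EC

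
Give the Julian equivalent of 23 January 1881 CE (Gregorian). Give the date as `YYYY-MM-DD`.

1881-01-11

For dates in this range the Gregorian date is 12 days ahead of the Julian.
23 January 1881 Gregorian − 12 days → 11 January 1881 Julian.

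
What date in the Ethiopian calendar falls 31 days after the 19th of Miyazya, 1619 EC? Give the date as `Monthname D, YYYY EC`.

Counting 31 days forward from JDN 2315423 reaches JDN 2315454, which is Ginbot 20, 1619 EC.

Ginbot 20, 1619 EC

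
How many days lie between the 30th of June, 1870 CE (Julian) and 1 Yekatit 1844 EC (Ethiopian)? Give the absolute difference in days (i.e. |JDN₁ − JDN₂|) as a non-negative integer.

6729

JDN of the first date = 2404256.
JDN of the second date = 2397527.
|2397527 − 2404256| = 6729.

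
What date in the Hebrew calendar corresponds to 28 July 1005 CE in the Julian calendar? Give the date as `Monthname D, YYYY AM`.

Av 18, 4765 AM

Both dates share Julian Day Number 2088343; in the Hebrew calendar that is 18 Av 4765 AM.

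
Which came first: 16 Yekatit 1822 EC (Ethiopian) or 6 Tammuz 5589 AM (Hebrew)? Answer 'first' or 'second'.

second

Converting both to JDN: 2389506 vs 2389276; the smaller is the second.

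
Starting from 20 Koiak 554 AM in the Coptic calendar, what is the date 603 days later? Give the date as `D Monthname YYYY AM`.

18 Mesori 555 AM

JDN of 20 Koiak 554 AM = 2027122.
2027122 + 603 = 2027725.
JDN 2027725 in the Coptic calendar is 18 Mesori 555 AM.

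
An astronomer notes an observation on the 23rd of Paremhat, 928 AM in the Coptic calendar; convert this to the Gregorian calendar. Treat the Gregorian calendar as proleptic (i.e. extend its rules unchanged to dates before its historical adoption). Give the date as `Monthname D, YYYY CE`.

Julian Day Number of the source date = 2163819.
Converting JDN 2163819 to the Gregorian calendar gives 26 March 1212 CE.

March 26, 1212 CE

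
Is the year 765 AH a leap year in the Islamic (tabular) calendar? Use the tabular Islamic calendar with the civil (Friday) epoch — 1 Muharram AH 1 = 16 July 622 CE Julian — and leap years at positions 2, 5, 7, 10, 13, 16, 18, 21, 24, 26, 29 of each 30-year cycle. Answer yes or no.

Year 765 AH is year 15 of its 30-year cycle; leap positions are 2, 5, 7, 10, 13, 16, 18, 21, 24, 26, 29, so it is a common year (354 days).

no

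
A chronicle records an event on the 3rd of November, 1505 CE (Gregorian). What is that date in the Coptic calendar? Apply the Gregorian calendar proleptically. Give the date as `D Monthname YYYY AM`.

27 Paopi 1222 AM

Julian Day Number of the source date = 2271056.
Converting JDN 2271056 to the Coptic calendar gives 27 Paopi 1222 AM.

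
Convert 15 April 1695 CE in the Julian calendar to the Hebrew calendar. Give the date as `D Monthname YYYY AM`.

Both dates share Julian Day Number 2340261; in the Hebrew calendar that is 10 Iyar 5455 AM.

10 Iyar 5455 AM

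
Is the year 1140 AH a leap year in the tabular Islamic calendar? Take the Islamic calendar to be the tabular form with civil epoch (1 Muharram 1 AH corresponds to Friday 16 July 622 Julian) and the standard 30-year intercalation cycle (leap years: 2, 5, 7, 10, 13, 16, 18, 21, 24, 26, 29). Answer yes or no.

no

Year 1140 AH is year 30 of its 30-year cycle; leap positions are 2, 5, 7, 10, 13, 16, 18, 21, 24, 26, 29, so it is a common year (354 days).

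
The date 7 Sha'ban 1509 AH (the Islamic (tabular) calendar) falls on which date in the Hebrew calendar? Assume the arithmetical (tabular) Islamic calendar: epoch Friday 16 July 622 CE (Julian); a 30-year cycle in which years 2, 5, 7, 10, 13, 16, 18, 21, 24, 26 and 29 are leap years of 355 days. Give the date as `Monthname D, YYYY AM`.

Nisan 8, 5846 AM

The source date corresponds to 23 March 2086 in the Gregorian calendar (JDN 2483038).
That day falls on 8 Nisan 5846 AM in the Hebrew calendar.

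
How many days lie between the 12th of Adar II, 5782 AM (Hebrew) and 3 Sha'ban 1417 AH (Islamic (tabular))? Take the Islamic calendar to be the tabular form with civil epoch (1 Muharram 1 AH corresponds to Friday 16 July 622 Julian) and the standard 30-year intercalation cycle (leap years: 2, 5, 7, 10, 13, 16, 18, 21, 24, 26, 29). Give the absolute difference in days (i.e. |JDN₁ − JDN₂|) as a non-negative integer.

9222

First date → JDN 2459654; second date → JDN 2450432.
The interval is |2459654 − 2450432| = 9222 days.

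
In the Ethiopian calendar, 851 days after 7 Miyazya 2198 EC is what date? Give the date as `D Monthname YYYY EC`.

Counting 851 days forward from JDN 2526891 reaches JDN 2527742, which is 7 Nehase 2200 EC.

7 Nehase 2200 EC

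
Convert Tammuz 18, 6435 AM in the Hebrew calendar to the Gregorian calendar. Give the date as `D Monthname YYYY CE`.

4 July 2675 CE

Both dates share Julian Day Number 2698268; in the Gregorian calendar that is 4 July 2675 CE.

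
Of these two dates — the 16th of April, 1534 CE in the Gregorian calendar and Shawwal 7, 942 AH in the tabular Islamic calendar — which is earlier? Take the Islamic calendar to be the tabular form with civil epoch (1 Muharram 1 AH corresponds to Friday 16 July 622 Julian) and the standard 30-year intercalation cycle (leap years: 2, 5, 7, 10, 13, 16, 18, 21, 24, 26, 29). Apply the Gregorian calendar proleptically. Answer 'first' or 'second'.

first

First date → JDN 2281447; second date → JDN 2282171.
JDN 2281447 < JDN 2282171, so the first date is earlier.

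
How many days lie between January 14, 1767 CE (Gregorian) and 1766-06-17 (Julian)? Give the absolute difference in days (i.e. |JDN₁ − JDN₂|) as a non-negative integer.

First date → JDN 2366457; second date → JDN 2366257.
The interval is |2366457 − 2366257| = 200 days.

200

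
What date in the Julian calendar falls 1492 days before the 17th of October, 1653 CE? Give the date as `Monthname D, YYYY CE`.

September 16, 1649 CE

The starting date is JDN 2325106; 2325106 − 1492 = 2323614.
JDN 2323614 corresponds to September 16, 1649 CE.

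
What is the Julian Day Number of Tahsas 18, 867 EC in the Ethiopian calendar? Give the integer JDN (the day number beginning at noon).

2040634

In the proleptic Gregorian calendar the same day is 18 December 874.
JDN 2400001 is 17 November 1858 CE (Gregorian), MJD 0; the target day is −359367 days from there, so JDN = 2040634.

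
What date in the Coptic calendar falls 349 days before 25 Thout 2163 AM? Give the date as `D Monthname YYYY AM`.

11 Paopi 2162 AM

Counting 349 days back from JDN 2614724 reaches JDN 2614375, which is 11 Paopi 2162 AM.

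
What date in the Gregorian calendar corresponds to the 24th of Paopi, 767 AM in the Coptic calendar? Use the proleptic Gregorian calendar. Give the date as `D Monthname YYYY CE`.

Julian Day Number of the source date = 2104864.
Converting JDN 2104864 to the Gregorian calendar gives 27 October 1050 CE.

27 October 1050 CE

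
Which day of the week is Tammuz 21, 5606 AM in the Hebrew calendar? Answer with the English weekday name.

Wednesday

Equivalently 15 July 1846 Gregorian, JDN 2395493.
2395493 ≡ 2 (mod 7); counting from Monday = 0 gives Wednesday.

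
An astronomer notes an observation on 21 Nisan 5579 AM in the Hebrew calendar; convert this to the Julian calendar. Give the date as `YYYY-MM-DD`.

1819-04-04

The source date corresponds to 16 April 1819 in the Gregorian calendar (JDN 2385541).
That day falls on 4 April 1819 CE in the Julian calendar.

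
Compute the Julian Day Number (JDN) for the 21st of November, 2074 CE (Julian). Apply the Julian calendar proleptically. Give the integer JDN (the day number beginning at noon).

In the Gregorian calendar the same day is 4 December 2074.
JDN 2299161 is 15 October 1582 CE (Gregorian); the target day is +179750 days from there, so JDN = 2478911.

2478911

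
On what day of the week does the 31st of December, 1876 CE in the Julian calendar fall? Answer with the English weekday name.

Friday

This is JDN 2406632 (12 January 1877 Gregorian).
2406632 ≡ 4 (mod 7); counting from Monday = 0 gives Friday.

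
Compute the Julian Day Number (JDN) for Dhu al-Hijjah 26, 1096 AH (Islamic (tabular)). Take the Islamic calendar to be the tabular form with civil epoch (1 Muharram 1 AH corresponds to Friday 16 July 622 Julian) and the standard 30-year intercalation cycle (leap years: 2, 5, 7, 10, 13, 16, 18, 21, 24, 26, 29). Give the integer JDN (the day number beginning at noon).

2336821

Equivalently 23 November 1685 (Gregorian).
JDN 2299161 is 15 October 1582 CE (Gregorian); the target day is +37660 days from there, so JDN = 2336821.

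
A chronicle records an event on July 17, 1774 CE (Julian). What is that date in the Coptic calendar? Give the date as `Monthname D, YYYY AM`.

Julian Day Number of the source date = 2369209.
Converting JDN 2369209 to the Coptic calendar gives 23 Epip 1490 AM.

Epip 23, 1490 AM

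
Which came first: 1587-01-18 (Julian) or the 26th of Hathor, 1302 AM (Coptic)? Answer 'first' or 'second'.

second

Converting both to JDN: 2300727 vs 2300305; the smaller is the second.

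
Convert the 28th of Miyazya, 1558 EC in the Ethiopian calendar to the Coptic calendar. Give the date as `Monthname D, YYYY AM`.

Parmouti 28, 1282 AM

Julian Day Number of the source date = 2293152.
Converting JDN 2293152 to the Coptic calendar gives 28 Parmouti 1282 AM.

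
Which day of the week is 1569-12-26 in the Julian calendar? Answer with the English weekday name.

Monday

This is JDN 2294495 (5 January 1570 Gregorian).
Since JDN mod 7 = 0 (0 = Monday), the day is Monday.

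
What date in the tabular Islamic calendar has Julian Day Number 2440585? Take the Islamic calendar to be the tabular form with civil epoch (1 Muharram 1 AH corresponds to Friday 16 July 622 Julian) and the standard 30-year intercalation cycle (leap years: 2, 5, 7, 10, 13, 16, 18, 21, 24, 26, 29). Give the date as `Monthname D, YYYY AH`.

Shawwal 19, 1389 AH

JDN 2440585 is 29 December 1969 in the Gregorian calendar.
In the tabular Islamic calendar that day is Shawwal 19, 1389 AH.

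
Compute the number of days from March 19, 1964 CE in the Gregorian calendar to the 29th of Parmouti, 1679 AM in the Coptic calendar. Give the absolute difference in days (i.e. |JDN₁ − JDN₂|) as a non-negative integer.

317

First date → JDN 2438474; second date → JDN 2438157.
The interval is |2438474 − 2438157| = 317 days.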